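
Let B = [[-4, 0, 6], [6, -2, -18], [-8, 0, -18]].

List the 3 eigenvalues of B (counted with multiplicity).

The characteristic polynomial is p(λ) = det(λI - B).
Expanding the 3×3 determinant: p(λ) = λ^3 + 24λ^2 + 164λ + 240.
Rational-root test: λ = -2 gives p(-2) = 0.
Dividing by (λ + 2) leaves λ^2 + 22λ + 120.
The quadratic factors as (λ + 12)·(λ + 10).
Eigenvalues: -12, -10, -2.

-12, -10, -2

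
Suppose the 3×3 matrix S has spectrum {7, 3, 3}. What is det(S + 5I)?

768

If S has eigenvalues 7, 3, 3, then S + 5I has eigenvalues 12, 8, 8.
det(S + 5I) = (12) · (8) · (8) = 768.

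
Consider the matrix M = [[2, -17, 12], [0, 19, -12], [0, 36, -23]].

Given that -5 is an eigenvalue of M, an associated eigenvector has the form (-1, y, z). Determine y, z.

We need (M + 5I)v = 0.
M + 5I = [[7, -17, 12], [0, 24, -12], [0, 36, -18]].
Row 1: (7)·-1 + (-17)·y + (12)·z = 0
Row 2: (0)·-1 + (24)·y + (-12)·z = 0
Row 3: (0)·-1 + (36)·y + (-18)·z = 0
Solving gives y = 1, z = 2.
Check: M·(-1, 1, 2) = (5, -5, -10) = -5·(-1, 1, 2).

1, 2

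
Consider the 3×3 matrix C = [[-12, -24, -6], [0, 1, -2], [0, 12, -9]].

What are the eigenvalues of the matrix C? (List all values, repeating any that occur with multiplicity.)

Set up det(μI - C) = 0.
Cofactor expansion gives p(μ) = μ^3 + 20μ^2 + 111μ + 180.
Try μ = -3: p(-3) = 0, so -3 is a root.
Factor out (μ + 3): p(μ) = (μ + 3)·(μ^2 + 17μ + 60).
The quadratic factors as (μ + 12)·(μ + 5).
Eigenvalues: -12, -5, -3.

-12, -5, -3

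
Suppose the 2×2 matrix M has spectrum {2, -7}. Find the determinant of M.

-14

det(M) is the product of the eigenvalues: (2) · (-7) = -14.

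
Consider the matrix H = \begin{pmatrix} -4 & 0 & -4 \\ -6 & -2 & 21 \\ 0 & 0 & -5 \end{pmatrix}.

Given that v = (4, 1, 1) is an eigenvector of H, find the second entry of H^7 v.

-78125

First find the eigenvalue: Hv = (-20, -5, -5) = -5·(4, 1, 1), so λ = -5.
Then H^7 v = λ^7·v = (-5)^7·(4, 1, 1) = -78125·(4, 1, 1) = (-312500, -78125, -78125).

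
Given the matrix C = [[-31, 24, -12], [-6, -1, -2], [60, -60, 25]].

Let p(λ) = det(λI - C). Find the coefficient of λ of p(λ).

-25

p(λ) = λ^3 + 7λ^2 - 25λ - 175.
The coefficient of λ is -25.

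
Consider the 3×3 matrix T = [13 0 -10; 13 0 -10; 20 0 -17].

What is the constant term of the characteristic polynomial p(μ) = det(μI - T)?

0

p(0) = det(0·I − T) = det(−T) = (−1)^3·det(T).
det(T) = 0, so p(0) = 0.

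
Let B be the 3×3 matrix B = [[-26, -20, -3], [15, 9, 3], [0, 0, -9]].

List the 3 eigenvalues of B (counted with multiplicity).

-11, -9, -6

Compute the characteristic polynomial p(r) = det(rI - B).
Cofactor expansion gives p(r) = r^3 + 26r^2 + 219r + 594.
Since p(-6) = 0, r = -6 is a root.
Dividing by (r + 6) leaves r^2 + 20r + 99.
The quadratic factors as (r + 11)·(r + 9).
Eigenvalues: -11, -9, -6.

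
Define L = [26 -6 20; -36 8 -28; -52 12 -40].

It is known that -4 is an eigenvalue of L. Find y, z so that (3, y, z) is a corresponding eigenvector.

We need (L + 4I)v = 0.
L + 4I = [[30, -6, 20], [-36, 12, -28], [-52, 12, -36]].
Row 1: (30)·3 + (-6)·y + (20)·z = 0
Row 2: (-36)·3 + (12)·y + (-28)·z = 0
Row 3: (-52)·3 + (12)·y + (-36)·z = 0
Solving gives y = -5, z = -6.
Check: L·(3, -5, -6) = (-12, 20, 24) = -4·(3, -5, -6).

-5, -6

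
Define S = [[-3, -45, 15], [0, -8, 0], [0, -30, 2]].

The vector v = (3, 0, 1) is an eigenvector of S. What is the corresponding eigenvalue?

2

Compute Sv: S·(3, 0, 1) = (6, 0, 2).
Since Sv = λv, compare component 1: 6 = λ·3, so λ = 2.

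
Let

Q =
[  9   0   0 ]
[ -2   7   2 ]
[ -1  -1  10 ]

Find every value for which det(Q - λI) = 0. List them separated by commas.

Compute the characteristic polynomial p(s) = det(sI - Q).
Expanding along the first row, p(s) = s^3 - 26s^2 + 225s - 648.
Rational-root test: s = 8 gives p(8) = 0.
Factor out (s - 8): p(s) = (s - 8)·(s^2 - 18s + 81).
The quadratic factor is (s - 9)^2.
Eigenvalues: 8, 9, 9.

8, 9, 9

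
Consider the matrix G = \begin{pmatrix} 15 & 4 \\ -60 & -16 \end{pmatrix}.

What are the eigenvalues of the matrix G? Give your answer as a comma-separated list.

-1, 0

det(G - λI) = (15 - λ)(-16 - λ) - (4)·(-60) = λ^2 + λ.
This factors as (λ + 1)·λ = 0.
Eigenvalues: -1, 0.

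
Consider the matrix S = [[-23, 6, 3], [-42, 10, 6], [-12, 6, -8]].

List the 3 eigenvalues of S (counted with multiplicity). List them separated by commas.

The characteristic polynomial is p(lambda) = det(lambda·I - S).
Expanding the 3×3 determinant: p(lambda) = lambda^3 + 21·lambda^2 + 126·lambda + 176.
Try lambda = -2: p(-2) = 0, so -2 is a root.
Factor out (lambda + 2): p(lambda) = (lambda + 2)·(lambda^2 + 19·lambda + 88).
The quadratic factors as (lambda + 11)·(lambda + 8).
Eigenvalues: -11, -8, -2.

-11, -8, -2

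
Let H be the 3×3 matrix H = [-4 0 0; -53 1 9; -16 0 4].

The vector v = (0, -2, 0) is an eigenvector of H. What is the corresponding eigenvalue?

Compute Hv: H·(0, -2, 0) = (0, -2, 0).
Since Hv = λv, compare component 2: -2 = λ·-2, so λ = 1.

1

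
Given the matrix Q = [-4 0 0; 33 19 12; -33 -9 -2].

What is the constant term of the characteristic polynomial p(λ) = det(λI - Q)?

p(0) = det(0·I − Q) = det(−Q) = (−1)^3·det(Q).
det(Q) = -280, so p(0) = 280.

280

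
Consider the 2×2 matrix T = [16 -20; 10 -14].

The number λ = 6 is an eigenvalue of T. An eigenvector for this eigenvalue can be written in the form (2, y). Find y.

We need (T - 6I)v = 0.
T - 6I = [[10, -20], [10, -20]].
Row 1: (10)·2 + (-20)·y = 0
Row 2: (10)·2 + (-20)·y = 0
Solving gives y = 1.
Check: T·(2, 1) = (12, 6) = 6·(2, 1).

1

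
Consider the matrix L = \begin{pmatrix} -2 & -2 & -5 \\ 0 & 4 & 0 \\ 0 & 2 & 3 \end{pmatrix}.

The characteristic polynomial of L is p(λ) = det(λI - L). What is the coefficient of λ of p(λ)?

-2

p(λ) = λ^3 - 5λ^2 - 2λ + 24.
The coefficient of λ is -2.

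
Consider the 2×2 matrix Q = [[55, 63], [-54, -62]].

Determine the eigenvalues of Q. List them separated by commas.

det(Q - lambda·I) = (55 - lambda)(-62 - lambda) - (63)·(-54) = lambda^2 + 7·lambda - 8.
This factors as (lambda + 8)·(lambda - 1) = 0.
Eigenvalues: -8, 1.

-8, 1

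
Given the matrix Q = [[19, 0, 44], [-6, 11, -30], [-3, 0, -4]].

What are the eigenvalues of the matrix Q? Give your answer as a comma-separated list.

Compute the characteristic polynomial p(s) = det(sI - Q).
Expanding the 3×3 determinant: p(s) = s^3 - 26s^2 + 221s - 616.
Try s = 7: p(7) = 0, so 7 is a root.
Factor out (s - 7): p(s) = (s - 7)·(s^2 - 19s + 88).
The quadratic factors as (s - 8)·(s - 11).
Eigenvalues: 7, 8, 11.

7, 8, 11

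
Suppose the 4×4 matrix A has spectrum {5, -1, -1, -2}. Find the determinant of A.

det(A) is the product of the eigenvalues: (5) · (-1) · (-1) · (-2) = -10.

-10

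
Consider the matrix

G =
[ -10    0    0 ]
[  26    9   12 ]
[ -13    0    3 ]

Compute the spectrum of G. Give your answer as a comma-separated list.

Set up det(lambda·I - G) = 0.
Expanding the 3×3 determinant: p(lambda) = lambda^3 - 2·lambda^2 - 93·lambda + 270.
Rational-root test: lambda = 9 gives p(9) = 0.
Factor out (lambda - 9): p(lambda) = (lambda - 9)·(lambda^2 + 7·lambda - 30).
The quadratic factors as (lambda + 10)·(lambda - 3).
Eigenvalues: -10, 3, 9.

-10, 3, 9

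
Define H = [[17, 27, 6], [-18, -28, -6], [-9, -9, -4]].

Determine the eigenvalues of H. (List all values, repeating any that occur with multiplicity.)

Compute the characteristic polynomial p(λ) = det(λI - H).
Expanding the 3×3 determinant: p(λ) = λ^3 + 15λ^2 + 54λ + 40.
Since p(-10) = 0, λ = -10 is a root.
Dividing by (λ + 10) leaves λ^2 + 5λ + 4.
The quadratic factors as (λ + 4)·(λ + 1).
Eigenvalues: -10, -4, -1.

-10, -4, -1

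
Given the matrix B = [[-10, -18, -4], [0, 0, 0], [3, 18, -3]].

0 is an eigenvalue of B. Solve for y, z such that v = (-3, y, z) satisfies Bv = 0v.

1, 3

We need (B)v = 0.
B = [[-10, -18, -4], [0, 0, 0], [3, 18, -3]].
Row 1: (-10)·-3 + (-18)·y + (-4)·z = 0
Row 2: (0)·-3 + (0)·y + (0)·z = 0
Row 3: (3)·-3 + (18)·y + (-3)·z = 0
Solving gives y = 1, z = 3.
Check: B·(-3, 1, 3) = (0, 0, 0) = 0·(-3, 1, 3).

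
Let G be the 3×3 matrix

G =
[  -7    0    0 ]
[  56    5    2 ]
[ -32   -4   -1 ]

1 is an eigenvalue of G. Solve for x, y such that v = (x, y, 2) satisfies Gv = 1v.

We need (G - 1I)v = 0.
G - 1I = [[-8, 0, 0], [56, 4, 2], [-32, -4, -2]].
Row 1: (-8)·x + (0)·y + (0)·2 = 0
Row 2: (56)·x + (4)·y + (2)·2 = 0
Row 3: (-32)·x + (-4)·y + (-2)·2 = 0
Solving gives x = 0, y = -1.
Check: G·(0, -1, 2) = (0, -1, 2) = 1·(0, -1, 2).

0, -1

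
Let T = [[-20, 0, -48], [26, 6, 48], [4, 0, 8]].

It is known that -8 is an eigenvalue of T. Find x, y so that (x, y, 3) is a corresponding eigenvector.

-12, 12

We need (T + 8I)v = 0.
T + 8I = [[-12, 0, -48], [26, 14, 48], [4, 0, 16]].
Row 1: (-12)·x + (0)·y + (-48)·3 = 0
Row 2: (26)·x + (14)·y + (48)·3 = 0
Row 3: (4)·x + (0)·y + (16)·3 = 0
Solving gives x = -12, y = 12.
Check: T·(-12, 12, 3) = (96, -96, -24) = -8·(-12, 12, 3).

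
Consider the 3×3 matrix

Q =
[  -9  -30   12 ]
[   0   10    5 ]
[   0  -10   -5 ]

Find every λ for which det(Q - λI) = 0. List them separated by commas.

-9, 0, 5

Set up det(tI - Q) = 0.
Cofactor expansion gives p(t) = t^3 + 4t^2 - 45t.
Since p(5) = 0, t = 5 is a root.
Factor out (t - 5): p(t) = (t - 5)·(t^2 + 9t).
The quadratic factors as (t + 9)·t.
Eigenvalues: -9, 0, 5.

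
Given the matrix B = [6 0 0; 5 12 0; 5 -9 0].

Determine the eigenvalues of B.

B is lower triangular, so its eigenvalues are the diagonal entries.
Diagonal: 6, 12, 0.

0, 6, 12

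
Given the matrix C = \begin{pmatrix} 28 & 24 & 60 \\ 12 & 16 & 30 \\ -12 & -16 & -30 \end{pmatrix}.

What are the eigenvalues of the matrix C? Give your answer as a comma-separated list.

0, 4, 10

The characteristic polynomial is p(lambda) = det(lambda·I - C).
Expanding along the first row, p(lambda) = lambda^3 - 14·lambda^2 + 40·lambda.
Try lambda = 4: p(4) = 0, so 4 is a root.
Factor out (lambda - 4): p(lambda) = (lambda - 4)·(lambda^2 - 10·lambda).
The quadratic factors as lambda·(lambda - 10).
Eigenvalues: 0, 4, 10.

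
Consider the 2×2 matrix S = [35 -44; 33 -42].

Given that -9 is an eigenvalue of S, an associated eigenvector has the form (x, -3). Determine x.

We need (S + 9I)v = 0.
S + 9I = [[44, -44], [33, -33]].
Row 1: (44)·x + (-44)·-3 = 0
Row 2: (33)·x + (-33)·-3 = 0
Solving gives x = -3.
Check: S·(-3, -3) = (27, 27) = -9·(-3, -3).

-3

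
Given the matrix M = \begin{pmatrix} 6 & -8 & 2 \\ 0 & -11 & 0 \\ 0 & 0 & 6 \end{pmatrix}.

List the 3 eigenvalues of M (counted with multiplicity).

-11, 6, 6

M is upper triangular, so its eigenvalues are the diagonal entries.
Diagonal: 6, -11, 6.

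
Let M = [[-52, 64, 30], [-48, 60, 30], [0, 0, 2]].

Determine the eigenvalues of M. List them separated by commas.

-4, 2, 12

Set up det(μI - M) = 0.
Expanding along the first row, p(μ) = μ^3 - 10μ^2 - 32μ + 96.
Try μ = 12: p(12) = 0, so 12 is a root.
Factor out (μ - 12): p(μ) = (μ - 12)·(μ^2 + 2μ - 8).
The quadratic factors as (μ + 4)·(μ - 2).
Eigenvalues: -4, 2, 12.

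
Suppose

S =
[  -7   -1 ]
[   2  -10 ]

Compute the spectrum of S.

-9, -8

det(S - μI) = (-7 - μ)(-10 - μ) - (-1)·(2) = μ^2 + 17μ + 72.
This factors as (μ + 9)·(μ + 8) = 0.
Eigenvalues: -9, -8.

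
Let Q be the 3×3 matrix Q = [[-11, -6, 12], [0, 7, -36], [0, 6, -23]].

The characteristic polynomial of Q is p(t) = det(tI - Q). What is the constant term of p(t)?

p(t) = t^3 + 27t^2 + 231t + 605.
The constant term is 605.

605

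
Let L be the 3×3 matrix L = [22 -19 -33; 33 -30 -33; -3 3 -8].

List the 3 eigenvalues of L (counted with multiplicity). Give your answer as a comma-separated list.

-11, -8, 3

Compute the characteristic polynomial p(s) = det(sI - L).
Cofactor expansion gives p(s) = s^3 + 16s^2 + 31s - 264.
Since p(3) = 0, s = 3 is a root.
Factor out (s - 3): p(s) = (s - 3)·(s^2 + 19s + 88).
The quadratic factors as (s + 11)·(s + 8).
Eigenvalues: -11, -8, 3.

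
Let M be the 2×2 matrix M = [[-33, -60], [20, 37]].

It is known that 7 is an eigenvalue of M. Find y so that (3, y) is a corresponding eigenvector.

-2

We need (M - 7I)v = 0.
M - 7I = [[-40, -60], [20, 30]].
Row 1: (-40)·3 + (-60)·y = 0
Row 2: (20)·3 + (30)·y = 0
Solving gives y = -2.
Check: M·(3, -2) = (21, -14) = 7·(3, -2).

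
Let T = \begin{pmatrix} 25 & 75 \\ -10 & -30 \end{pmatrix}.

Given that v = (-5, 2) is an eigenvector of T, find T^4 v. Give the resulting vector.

First find the eigenvalue: Tv = (25, -10) = -5·(-5, 2), so λ = -5.
Then T^4 v = λ^4·v = (-5)^4·(-5, 2) = 625·(-5, 2) = (-3125, 1250).

(-3125, 1250)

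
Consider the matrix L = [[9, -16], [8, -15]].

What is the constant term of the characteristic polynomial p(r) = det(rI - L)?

p(0) = det(0·I − L) = det(−L) = (−1)^2·det(L).
det(L) = -7, so p(0) = -7.

-7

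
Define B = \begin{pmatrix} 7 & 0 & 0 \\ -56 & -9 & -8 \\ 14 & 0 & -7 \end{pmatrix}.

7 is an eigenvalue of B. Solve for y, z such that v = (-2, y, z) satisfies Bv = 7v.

We need (B - 7I)v = 0.
B - 7I = [[0, 0, 0], [-56, -16, -8], [14, 0, -14]].
Row 1: (0)·-2 + (0)·y + (0)·z = 0
Row 2: (-56)·-2 + (-16)·y + (-8)·z = 0
Row 3: (14)·-2 + (0)·y + (-14)·z = 0
Solving gives y = 8, z = -2.
Check: B·(-2, 8, -2) = (-14, 56, -14) = 7·(-2, 8, -2).

8, -2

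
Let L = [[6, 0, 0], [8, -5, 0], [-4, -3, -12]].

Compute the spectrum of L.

L is lower triangular, so its eigenvalues are the diagonal entries.
Diagonal: 6, -5, -12.

-12, -5, 6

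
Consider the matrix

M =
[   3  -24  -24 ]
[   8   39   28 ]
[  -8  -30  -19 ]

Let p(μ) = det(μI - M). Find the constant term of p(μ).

p(μ) = μ^3 - 23μ^2 + 159μ - 297.
The constant term is -297.

-297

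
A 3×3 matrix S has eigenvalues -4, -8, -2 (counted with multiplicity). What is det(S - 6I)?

If S has eigenvalues -4, -8, -2, then S - 6I has eigenvalues -10, -14, -8.
det(S - 6I) = (-10) · (-14) · (-8) = -1120.

-1120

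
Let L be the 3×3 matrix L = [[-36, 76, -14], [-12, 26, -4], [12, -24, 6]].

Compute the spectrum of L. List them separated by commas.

-6, 0, 2

The characteristic polynomial is p(r) = det(rI - L).
Cofactor expansion gives p(r) = r^3 + 4r^2 - 12r.
Try r = -6: p(-6) = 0, so -6 is a root.
Factor out (r + 6): p(r) = (r + 6)·(r^2 - 2r).
The quadratic factors as r·(r - 2).
Eigenvalues: -6, 0, 2.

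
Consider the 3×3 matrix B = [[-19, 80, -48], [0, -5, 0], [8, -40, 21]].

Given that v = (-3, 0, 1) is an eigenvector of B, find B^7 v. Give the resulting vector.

(6561, 0, -2187)

First find the eigenvalue: Bv = (9, 0, -3) = -3·(-3, 0, 1), so λ = -3.
Then B^7 v = λ^7·v = (-3)^7·(-3, 0, 1) = -2187·(-3, 0, 1) = (6561, 0, -2187).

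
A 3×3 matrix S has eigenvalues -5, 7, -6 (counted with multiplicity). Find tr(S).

-4

trace(S) is the sum of the eigenvalues: (-5) + (7) + (-6) = -4.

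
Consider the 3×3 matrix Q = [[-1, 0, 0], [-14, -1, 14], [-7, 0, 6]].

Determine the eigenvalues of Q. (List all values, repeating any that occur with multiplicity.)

-1, -1, 6

The characteristic polynomial is p(λ) = det(λI - Q).
Expanding the 3×3 determinant: p(λ) = λ^3 - 4λ^2 - 11λ - 6.
Try λ = -1: p(-1) = 0, so -1 is a root.
Factor out (λ + 1): p(λ) = (λ + 1)·(λ^2 - 5λ - 6).
The quadratic factors as (λ + 1)·(λ - 6).
Eigenvalues: -1, -1, 6.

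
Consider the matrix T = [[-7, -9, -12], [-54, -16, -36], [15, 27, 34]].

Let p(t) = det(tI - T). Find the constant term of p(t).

44

p(t) = t^3 - 11t^2 - 4t + 44.
The constant term is 44.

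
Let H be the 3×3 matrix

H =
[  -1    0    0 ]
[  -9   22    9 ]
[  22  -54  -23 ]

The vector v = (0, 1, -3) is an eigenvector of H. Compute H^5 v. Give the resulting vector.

First find the eigenvalue: Hv = (0, -5, 15) = -5·(0, 1, -3), so λ = -5.
Then H^5 v = λ^5·v = (-5)^5·(0, 1, -3) = -3125·(0, 1, -3) = (0, -3125, 9375).

(0, -3125, 9375)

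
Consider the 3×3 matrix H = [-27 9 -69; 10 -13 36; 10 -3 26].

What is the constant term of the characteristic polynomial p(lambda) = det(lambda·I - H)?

p(0) = det(0·I − H) = det(−H) = (−1)^3·det(H).
det(H) = 210, so p(0) = -210.

-210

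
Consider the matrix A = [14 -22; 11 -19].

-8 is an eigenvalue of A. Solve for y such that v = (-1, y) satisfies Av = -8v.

-1

We need (A + 8I)v = 0.
A + 8I = [[22, -22], [11, -11]].
Row 1: (22)·-1 + (-22)·y = 0
Row 2: (11)·-1 + (-11)·y = 0
Solving gives y = -1.
Check: A·(-1, -1) = (8, 8) = -8·(-1, -1).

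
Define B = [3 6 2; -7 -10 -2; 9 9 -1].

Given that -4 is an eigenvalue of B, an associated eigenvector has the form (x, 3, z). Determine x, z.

0, -9

We need (B + 4I)v = 0.
B + 4I = [[7, 6, 2], [-7, -6, -2], [9, 9, 3]].
Row 1: (7)·x + (6)·3 + (2)·z = 0
Row 2: (-7)·x + (-6)·3 + (-2)·z = 0
Row 3: (9)·x + (9)·3 + (3)·z = 0
Solving gives x = 0, z = -9.
Check: B·(0, 3, -9) = (0, -12, 36) = -4·(0, 3, -9).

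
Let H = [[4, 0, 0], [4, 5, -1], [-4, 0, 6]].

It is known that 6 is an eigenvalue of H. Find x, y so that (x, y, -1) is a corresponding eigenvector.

0, 1

We need (H - 6I)v = 0.
H - 6I = [[-2, 0, 0], [4, -1, -1], [-4, 0, 0]].
Row 1: (-2)·x + (0)·y + (0)·-1 = 0
Row 2: (4)·x + (-1)·y + (-1)·-1 = 0
Row 3: (-4)·x + (0)·y + (0)·-1 = 0
Solving gives x = 0, y = 1.
Check: H·(0, 1, -1) = (0, 6, -6) = 6·(0, 1, -1).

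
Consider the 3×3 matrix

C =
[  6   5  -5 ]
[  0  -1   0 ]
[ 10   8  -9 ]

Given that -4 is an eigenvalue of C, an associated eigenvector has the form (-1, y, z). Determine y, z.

0, -2

We need (C + 4I)v = 0.
C + 4I = [[10, 5, -5], [0, 3, 0], [10, 8, -5]].
Row 1: (10)·-1 + (5)·y + (-5)·z = 0
Row 2: (0)·-1 + (3)·y + (0)·z = 0
Row 3: (10)·-1 + (8)·y + (-5)·z = 0
Solving gives y = 0, z = -2.
Check: C·(-1, 0, -2) = (4, 0, 8) = -4·(-1, 0, -2).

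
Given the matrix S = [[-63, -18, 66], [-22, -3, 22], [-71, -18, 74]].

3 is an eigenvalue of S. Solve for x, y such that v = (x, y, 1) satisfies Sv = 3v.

1, 0

We need (S - 3I)v = 0.
S - 3I = [[-66, -18, 66], [-22, -6, 22], [-71, -18, 71]].
Row 1: (-66)·x + (-18)·y + (66)·1 = 0
Row 2: (-22)·x + (-6)·y + (22)·1 = 0
Row 3: (-71)·x + (-18)·y + (71)·1 = 0
Solving gives x = 1, y = 0.
Check: S·(1, 0, 1) = (3, 0, 3) = 3·(1, 0, 1).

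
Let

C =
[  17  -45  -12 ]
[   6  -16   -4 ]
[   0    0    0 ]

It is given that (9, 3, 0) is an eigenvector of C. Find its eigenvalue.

Compute Cv: C·(9, 3, 0) = (18, 6, 0).
Since Cv = λv, compare component 1: 18 = λ·9, so λ = 2.

2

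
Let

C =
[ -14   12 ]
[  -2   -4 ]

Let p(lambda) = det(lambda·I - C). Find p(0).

80

p(0) = det(0·I − C) = det(−C) = (−1)^2·det(C).
det(C) = 80, so p(0) = 80.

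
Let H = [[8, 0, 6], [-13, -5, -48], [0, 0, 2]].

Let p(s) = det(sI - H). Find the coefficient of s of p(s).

-34

p(s) = s^3 - 5s^2 - 34s + 80.
The coefficient of s is -34.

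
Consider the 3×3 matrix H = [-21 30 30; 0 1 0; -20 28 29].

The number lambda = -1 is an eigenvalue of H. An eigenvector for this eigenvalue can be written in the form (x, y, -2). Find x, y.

We need (H + 1I)v = 0.
H + 1I = [[-20, 30, 30], [0, 2, 0], [-20, 28, 30]].
Row 1: (-20)·x + (30)·y + (30)·-2 = 0
Row 2: (0)·x + (2)·y + (0)·-2 = 0
Row 3: (-20)·x + (28)·y + (30)·-2 = 0
Solving gives x = -3, y = 0.
Check: H·(-3, 0, -2) = (3, 0, 2) = -1·(-3, 0, -2).

-3, 0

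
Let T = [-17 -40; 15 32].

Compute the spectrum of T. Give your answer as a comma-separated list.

7, 8

det(T - λI) = (-17 - λ)(32 - λ) - (-40)·(15) = λ^2 - 15λ + 56.
This factors as (λ - 7)·(λ - 8) = 0.
Eigenvalues: 7, 8.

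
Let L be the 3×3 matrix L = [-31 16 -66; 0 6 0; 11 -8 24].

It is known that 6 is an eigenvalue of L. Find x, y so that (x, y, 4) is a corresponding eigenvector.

We need (L - 6I)v = 0.
L - 6I = [[-37, 16, -66], [0, 0, 0], [11, -8, 18]].
Row 1: (-37)·x + (16)·y + (-66)·4 = 0
Row 2: (0)·x + (0)·y + (0)·4 = 0
Row 3: (11)·x + (-8)·y + (18)·4 = 0
Solving gives x = -8, y = -2.
Check: L·(-8, -2, 4) = (-48, -12, 24) = 6·(-8, -2, 4).

-8, -2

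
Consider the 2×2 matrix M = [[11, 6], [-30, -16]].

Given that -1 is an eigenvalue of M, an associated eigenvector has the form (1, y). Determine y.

We need (M + 1I)v = 0.
M + 1I = [[12, 6], [-30, -15]].
Row 1: (12)·1 + (6)·y = 0
Row 2: (-30)·1 + (-15)·y = 0
Solving gives y = -2.
Check: M·(1, -2) = (-1, 2) = -1·(1, -2).

-2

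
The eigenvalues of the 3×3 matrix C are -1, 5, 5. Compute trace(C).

trace(C) is the sum of the eigenvalues: (-1) + (5) + (5) = 9.

9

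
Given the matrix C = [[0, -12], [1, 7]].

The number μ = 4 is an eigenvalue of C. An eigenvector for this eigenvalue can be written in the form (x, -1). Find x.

We need (C - 4I)v = 0.
C - 4I = [[-4, -12], [1, 3]].
Row 1: (-4)·x + (-12)·-1 = 0
Row 2: (1)·x + (3)·-1 = 0
Solving gives x = 3.
Check: C·(3, -1) = (12, -4) = 4·(3, -1).

3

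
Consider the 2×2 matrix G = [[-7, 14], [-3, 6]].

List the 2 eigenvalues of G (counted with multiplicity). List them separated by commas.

-1, 0

det(G - tI) = (-7 - t)(6 - t) - (14)·(-3) = t^2 + t.
This factors as (t + 1)·t = 0.
Eigenvalues: -1, 0.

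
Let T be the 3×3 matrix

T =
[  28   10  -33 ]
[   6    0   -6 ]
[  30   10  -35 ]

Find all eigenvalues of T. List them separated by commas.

Set up det(λI - T) = 0.
Expanding the 3×3 determinant: p(λ) = λ^3 + 7λ^2 + 10λ.
Rational-root test: λ = 0 gives p(0) = 0.
Dividing by λ leaves λ^2 + 7λ + 10.
The quadratic factors as (λ + 5)·(λ + 2).
Eigenvalues: -5, -2, 0.

-5, -2, 0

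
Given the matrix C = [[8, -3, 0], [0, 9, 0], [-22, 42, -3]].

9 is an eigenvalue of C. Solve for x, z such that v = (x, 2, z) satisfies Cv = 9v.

-6, 18

We need (C - 9I)v = 0.
C - 9I = [[-1, -3, 0], [0, 0, 0], [-22, 42, -12]].
Row 1: (-1)·x + (-3)·2 + (0)·z = 0
Row 2: (0)·x + (0)·2 + (0)·z = 0
Row 3: (-22)·x + (42)·2 + (-12)·z = 0
Solving gives x = -6, z = 18.
Check: C·(-6, 2, 18) = (-54, 18, 162) = 9·(-6, 2, 18).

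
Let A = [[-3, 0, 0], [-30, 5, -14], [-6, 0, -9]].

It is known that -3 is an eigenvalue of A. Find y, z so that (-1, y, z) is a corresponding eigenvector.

-2, 1

We need (A + 3I)v = 0.
A + 3I = [[0, 0, 0], [-30, 8, -14], [-6, 0, -6]].
Row 1: (0)·-1 + (0)·y + (0)·z = 0
Row 2: (-30)·-1 + (8)·y + (-14)·z = 0
Row 3: (-6)·-1 + (0)·y + (-6)·z = 0
Solving gives y = -2, z = 1.
Check: A·(-1, -2, 1) = (3, 6, -3) = -3·(-1, -2, 1).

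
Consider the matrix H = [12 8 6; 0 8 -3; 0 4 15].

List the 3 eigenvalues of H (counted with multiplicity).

Compute the characteristic polynomial p(μ) = det(μI - H).
Expanding the 3×3 determinant: p(μ) = μ^3 - 35μ^2 + 408μ - 1584.
Since p(12) = 0, μ = 12 is a root.
Factor out (μ - 12): p(μ) = (μ - 12)·(μ^2 - 23μ + 132).
The quadratic factors as (μ - 11)·(μ - 12).
Eigenvalues: 11, 12, 12.

11, 12, 12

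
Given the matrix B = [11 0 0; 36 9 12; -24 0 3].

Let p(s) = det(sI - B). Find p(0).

-297

p(0) = det(0·I − B) = det(−B) = (−1)^3·det(B).
det(B) = 297, so p(0) = -297.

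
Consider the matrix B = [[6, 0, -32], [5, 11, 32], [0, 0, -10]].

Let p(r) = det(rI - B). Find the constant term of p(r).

p(r) = r^3 - 7r^2 - 104r + 660.
The constant term is 660.

660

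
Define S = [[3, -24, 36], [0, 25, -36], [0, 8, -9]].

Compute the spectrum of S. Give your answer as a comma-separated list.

3, 7, 9

The characteristic polynomial is p(lambda) = det(lambda·I - S).
Cofactor expansion gives p(lambda) = lambda^3 - 19·lambda^2 + 111·lambda - 189.
Since p(3) = 0, lambda = 3 is a root.
Factor out (lambda - 3): p(lambda) = (lambda - 3)·(lambda^2 - 16·lambda + 63).
The quadratic factors as (lambda - 7)·(lambda - 9).
Eigenvalues: 3, 7, 9.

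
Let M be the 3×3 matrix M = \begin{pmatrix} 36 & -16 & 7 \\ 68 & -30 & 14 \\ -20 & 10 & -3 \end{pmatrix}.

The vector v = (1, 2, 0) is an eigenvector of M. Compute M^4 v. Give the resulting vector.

First find the eigenvalue: Mv = (4, 8, 0) = 4·(1, 2, 0), so λ = 4.
Then M^4 v = λ^4·v = 4^4·(1, 2, 0) = 256·(1, 2, 0) = (256, 512, 0).

(256, 512, 0)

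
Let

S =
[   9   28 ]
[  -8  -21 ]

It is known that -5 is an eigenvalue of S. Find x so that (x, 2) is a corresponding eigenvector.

-4

We need (S + 5I)v = 0.
S + 5I = [[14, 28], [-8, -16]].
Row 1: (14)·x + (28)·2 = 0
Row 2: (-8)·x + (-16)·2 = 0
Solving gives x = -4.
Check: S·(-4, 2) = (20, -10) = -5·(-4, 2).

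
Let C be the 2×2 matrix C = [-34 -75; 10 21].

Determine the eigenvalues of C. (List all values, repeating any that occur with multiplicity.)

det(C - rI) = (-34 - r)(21 - r) - (-75)·(10) = r^2 + 13r + 36.
This factors as (r + 9)·(r + 4) = 0.
Eigenvalues: -9, -4.

-9, -4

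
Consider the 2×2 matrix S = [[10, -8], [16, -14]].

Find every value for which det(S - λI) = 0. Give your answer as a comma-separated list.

-6, 2

det(S - tI) = (10 - t)(-14 - t) - (-8)·(16) = t^2 + 4t - 12.
This factors as (t + 6)·(t - 2) = 0.
Eigenvalues: -6, 2.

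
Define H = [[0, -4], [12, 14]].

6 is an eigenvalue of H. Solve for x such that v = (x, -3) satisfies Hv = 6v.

2

We need (H - 6I)v = 0.
H - 6I = [[-6, -4], [12, 8]].
Row 1: (-6)·x + (-4)·-3 = 0
Row 2: (12)·x + (8)·-3 = 0
Solving gives x = 2.
Check: H·(2, -3) = (12, -18) = 6·(2, -3).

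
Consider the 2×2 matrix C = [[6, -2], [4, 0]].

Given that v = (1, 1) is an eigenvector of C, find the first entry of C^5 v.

First find the eigenvalue: Cv = (4, 4) = 4·(1, 1), so λ = 4.
Then C^5 v = λ^5·v = 4^5·(1, 1) = 1024·(1, 1) = (1024, 1024).

1024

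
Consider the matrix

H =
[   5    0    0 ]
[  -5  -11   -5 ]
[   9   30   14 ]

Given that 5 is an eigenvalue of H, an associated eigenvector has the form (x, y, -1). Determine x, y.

We need (H - 5I)v = 0.
H - 5I = [[0, 0, 0], [-5, -16, -5], [9, 30, 9]].
Row 1: (0)·x + (0)·y + (0)·-1 = 0
Row 2: (-5)·x + (-16)·y + (-5)·-1 = 0
Row 3: (9)·x + (30)·y + (9)·-1 = 0
Solving gives x = 1, y = 0.
Check: H·(1, 0, -1) = (5, 0, -5) = 5·(1, 0, -1).

1, 0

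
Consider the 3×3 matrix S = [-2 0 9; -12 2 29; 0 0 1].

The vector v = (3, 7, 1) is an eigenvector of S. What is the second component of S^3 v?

First find the eigenvalue: Sv = (3, 7, 1) = 1·(3, 7, 1), so λ = 1.
Then S^3 v = λ^3·v = 1^3·(3, 7, 1) = 1·(3, 7, 1) = (3, 7, 1).

7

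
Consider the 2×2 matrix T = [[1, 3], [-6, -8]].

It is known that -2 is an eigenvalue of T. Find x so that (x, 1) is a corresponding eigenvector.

We need (T + 2I)v = 0.
T + 2I = [[3, 3], [-6, -6]].
Row 1: (3)·x + (3)·1 = 0
Row 2: (-6)·x + (-6)·1 = 0
Solving gives x = -1.
Check: T·(-1, 1) = (2, -2) = -2·(-1, 1).

-1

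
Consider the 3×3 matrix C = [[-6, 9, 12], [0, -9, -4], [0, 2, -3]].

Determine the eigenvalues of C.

-7, -6, -5

Set up det(λI - C) = 0.
Cofactor expansion gives p(λ) = λ^3 + 18λ^2 + 107λ + 210.
Rational-root test: λ = -5 gives p(-5) = 0.
Factor out (λ + 5): p(λ) = (λ + 5)·(λ^2 + 13λ + 42).
The quadratic factors as (λ + 7)·(λ + 6).
Eigenvalues: -7, -6, -5.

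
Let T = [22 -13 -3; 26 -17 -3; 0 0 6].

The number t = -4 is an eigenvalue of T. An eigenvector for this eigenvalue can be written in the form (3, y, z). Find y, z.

6, 0

We need (T + 4I)v = 0.
T + 4I = [[26, -13, -3], [26, -13, -3], [0, 0, 10]].
Row 1: (26)·3 + (-13)·y + (-3)·z = 0
Row 2: (26)·3 + (-13)·y + (-3)·z = 0
Row 3: (0)·3 + (0)·y + (10)·z = 0
Solving gives y = 6, z = 0.
Check: T·(3, 6, 0) = (-12, -24, 0) = -4·(3, 6, 0).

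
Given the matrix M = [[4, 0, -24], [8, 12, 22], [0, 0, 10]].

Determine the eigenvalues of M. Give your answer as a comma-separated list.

4, 10, 12

Compute the characteristic polynomial p(λ) = det(λI - M).
Expanding along the first row, p(λ) = λ^3 - 26λ^2 + 208λ - 480.
Since p(10) = 0, λ = 10 is a root.
Factor out (λ - 10): p(λ) = (λ - 10)·(λ^2 - 16λ + 48).
The quadratic factors as (λ - 4)·(λ - 12).
Eigenvalues: 4, 10, 12.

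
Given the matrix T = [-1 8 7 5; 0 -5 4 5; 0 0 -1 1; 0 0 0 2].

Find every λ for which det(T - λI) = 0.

-5, -1, -1, 2

T is upper triangular, so its eigenvalues are the diagonal entries.
Diagonal: -1, -5, -1, 2.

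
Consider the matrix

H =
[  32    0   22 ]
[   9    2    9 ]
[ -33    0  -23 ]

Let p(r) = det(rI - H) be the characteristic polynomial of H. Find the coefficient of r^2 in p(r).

-11

The coefficient of r^2 of det(rI - H) is −trace(H).
trace(H) = (32) + (2) + (-23) = 11, so the coefficient is -11.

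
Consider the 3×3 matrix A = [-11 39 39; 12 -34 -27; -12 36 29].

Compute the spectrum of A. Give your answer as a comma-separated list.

Set up det(rI - A) = 0.
Expanding along the first row, p(r) = r^3 + 16r^2 + 41r - 154.
Since p(2) = 0, r = 2 is a root.
Factor out (r - 2): p(r) = (r - 2)·(r^2 + 18r + 77).
The quadratic factors as (r + 11)·(r + 7).
Eigenvalues: -11, -7, 2.

-11, -7, 2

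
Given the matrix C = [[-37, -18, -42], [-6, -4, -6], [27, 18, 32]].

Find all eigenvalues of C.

-10, -4, 5

Set up det(λI - C) = 0.
Expanding along the first row, p(λ) = λ^3 + 9λ^2 - 30λ - 200.
Try λ = 5: p(5) = 0, so 5 is a root.
Dividing by (λ - 5) leaves λ^2 + 14λ + 40.
The quadratic factors as (λ + 10)·(λ + 4).
Eigenvalues: -10, -4, 5.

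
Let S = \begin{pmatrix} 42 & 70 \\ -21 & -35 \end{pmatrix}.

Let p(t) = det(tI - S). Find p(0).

p(0) = det(0·I − S) = det(−S) = (−1)^2·det(S).
det(S) = 0, so p(0) = 0.

0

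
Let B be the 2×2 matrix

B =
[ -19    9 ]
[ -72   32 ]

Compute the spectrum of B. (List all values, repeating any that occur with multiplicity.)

5, 8

det(B - λI) = (-19 - λ)(32 - λ) - (9)·(-72) = λ^2 - 13λ + 40.
This factors as (λ - 5)·(λ - 8) = 0.
Eigenvalues: 5, 8.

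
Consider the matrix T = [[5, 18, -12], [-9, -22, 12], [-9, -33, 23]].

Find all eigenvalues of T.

Set up det(μI - T) = 0.
Expanding along the first row, p(μ) = μ^3 - 6μ^2 - 51μ - 44.
Try μ = -1: p(-1) = 0, so -1 is a root.
Dividing by (μ + 1) leaves μ^2 - 7μ - 44.
The quadratic factors as (μ + 4)·(μ - 11).
Eigenvalues: -4, -1, 11.

-4, -1, 11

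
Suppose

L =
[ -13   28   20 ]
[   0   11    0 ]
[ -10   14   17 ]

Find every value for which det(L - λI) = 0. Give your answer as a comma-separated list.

Set up det(μI - L) = 0.
Expanding along the first row, p(μ) = μ^3 - 15μ^2 + 23μ + 231.
Try μ = -3: p(-3) = 0, so -3 is a root.
Dividing by (μ + 3) leaves μ^2 - 18μ + 77.
The quadratic factors as (μ - 7)·(μ - 11).
Eigenvalues: -3, 7, 11.

-3, 7, 11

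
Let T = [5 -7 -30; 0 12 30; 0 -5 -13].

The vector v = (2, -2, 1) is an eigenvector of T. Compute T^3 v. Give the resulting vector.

(-54, 54, -27)

First find the eigenvalue: Tv = (-6, 6, -3) = -3·(2, -2, 1), so λ = -3.
Then T^3 v = λ^3·v = (-3)^3·(2, -2, 1) = -27·(2, -2, 1) = (-54, 54, -27).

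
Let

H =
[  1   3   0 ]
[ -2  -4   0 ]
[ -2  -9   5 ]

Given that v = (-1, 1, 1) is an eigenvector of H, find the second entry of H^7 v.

-128

First find the eigenvalue: Hv = (2, -2, -2) = -2·(-1, 1, 1), so λ = -2.
Then H^7 v = λ^7·v = (-2)^7·(-1, 1, 1) = -128·(-1, 1, 1) = (128, -128, -128).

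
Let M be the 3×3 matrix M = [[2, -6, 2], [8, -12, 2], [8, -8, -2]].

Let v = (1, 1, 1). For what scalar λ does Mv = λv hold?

-2

Compute Mv: M·(1, 1, 1) = (-2, -2, -2).
Since Mv = λv, compare component 1: -2 = λ·1, so λ = -2.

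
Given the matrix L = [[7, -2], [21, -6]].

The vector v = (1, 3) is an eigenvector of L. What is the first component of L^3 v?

1

First find the eigenvalue: Lv = (1, 3) = 1·(1, 3), so λ = 1.
Then L^3 v = λ^3·v = 1^3·(1, 3) = 1·(1, 3) = (1, 3).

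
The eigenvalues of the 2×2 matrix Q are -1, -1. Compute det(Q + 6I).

If Q has eigenvalues -1, -1, then Q + 6I has eigenvalues 5, 5.
det(Q + 6I) = (5) · (5) = 25.

25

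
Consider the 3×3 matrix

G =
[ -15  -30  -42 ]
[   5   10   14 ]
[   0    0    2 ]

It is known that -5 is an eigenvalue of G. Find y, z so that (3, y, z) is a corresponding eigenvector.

We need (G + 5I)v = 0.
G + 5I = [[-10, -30, -42], [5, 15, 14], [0, 0, 7]].
Row 1: (-10)·3 + (-30)·y + (-42)·z = 0
Row 2: (5)·3 + (15)·y + (14)·z = 0
Row 3: (0)·3 + (0)·y + (7)·z = 0
Solving gives y = -1, z = 0.
Check: G·(3, -1, 0) = (-15, 5, 0) = -5·(3, -1, 0).

-1, 0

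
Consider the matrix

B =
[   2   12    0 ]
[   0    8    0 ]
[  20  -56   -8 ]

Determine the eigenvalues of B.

-8, 2, 8

Set up det(μI - B) = 0.
Cofactor expansion gives p(μ) = μ^3 - 2μ^2 - 64μ + 128.
Since p(-8) = 0, μ = -8 is a root.
Factor out (μ + 8): p(μ) = (μ + 8)·(μ^2 - 10μ + 16).
The quadratic factors as (μ - 2)·(μ - 8).
Eigenvalues: -8, 2, 8.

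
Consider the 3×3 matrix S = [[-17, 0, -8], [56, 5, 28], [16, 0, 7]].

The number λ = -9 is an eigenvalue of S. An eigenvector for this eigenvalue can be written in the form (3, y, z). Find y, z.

-6, -3

We need (S + 9I)v = 0.
S + 9I = [[-8, 0, -8], [56, 14, 28], [16, 0, 16]].
Row 1: (-8)·3 + (0)·y + (-8)·z = 0
Row 2: (56)·3 + (14)·y + (28)·z = 0
Row 3: (16)·3 + (0)·y + (16)·z = 0
Solving gives y = -6, z = -3.
Check: S·(3, -6, -3) = (-27, 54, 27) = -9·(3, -6, -3).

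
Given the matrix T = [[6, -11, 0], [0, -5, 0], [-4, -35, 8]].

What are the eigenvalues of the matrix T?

-5, 6, 8

The characteristic polynomial is p(λ) = det(λI - T).
Cofactor expansion gives p(λ) = λ^3 - 9λ^2 - 22λ + 240.
Since p(8) = 0, λ = 8 is a root.
Factor out (λ - 8): p(λ) = (λ - 8)·(λ^2 - λ - 30).
The quadratic factors as (λ + 5)·(λ - 6).
Eigenvalues: -5, 6, 8.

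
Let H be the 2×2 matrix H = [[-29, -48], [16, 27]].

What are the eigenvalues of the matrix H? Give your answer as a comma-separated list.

-5, 3

det(H - λI) = (-29 - λ)(27 - λ) - (-48)·(16) = λ^2 + 2λ - 15.
This factors as (λ + 5)·(λ - 3) = 0.
Eigenvalues: -5, 3.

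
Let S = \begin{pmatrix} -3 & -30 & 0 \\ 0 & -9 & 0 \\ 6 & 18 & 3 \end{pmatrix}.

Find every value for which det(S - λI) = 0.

Set up det(lambda·I - S) = 0.
Cofactor expansion gives p(lambda) = lambda^3 + 9·lambda^2 - 9·lambda - 81.
Since p(3) = 0, lambda = 3 is a root.
Dividing by (lambda - 3) leaves lambda^2 + 12·lambda + 27.
The quadratic factors as (lambda + 9)·(lambda + 3).
Eigenvalues: -9, -3, 3.

-9, -3, 3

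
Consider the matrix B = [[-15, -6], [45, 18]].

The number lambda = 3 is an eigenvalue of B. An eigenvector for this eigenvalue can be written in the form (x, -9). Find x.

We need (B - 3I)v = 0.
B - 3I = [[-18, -6], [45, 15]].
Row 1: (-18)·x + (-6)·-9 = 0
Row 2: (45)·x + (15)·-9 = 0
Solving gives x = 3.
Check: B·(3, -9) = (9, -27) = 3·(3, -9).

3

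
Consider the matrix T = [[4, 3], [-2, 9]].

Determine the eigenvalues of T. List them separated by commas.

6, 7

det(T - sI) = (4 - s)(9 - s) - (3)·(-2) = s^2 - 13s + 42.
This factors as (s - 6)·(s - 7) = 0.
Eigenvalues: 6, 7.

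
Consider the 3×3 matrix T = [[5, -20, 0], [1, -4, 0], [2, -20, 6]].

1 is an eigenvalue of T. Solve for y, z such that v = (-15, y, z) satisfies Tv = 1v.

We need (T - 1I)v = 0.
T - 1I = [[4, -20, 0], [1, -5, 0], [2, -20, 5]].
Row 1: (4)·-15 + (-20)·y + (0)·z = 0
Row 2: (1)·-15 + (-5)·y + (0)·z = 0
Row 3: (2)·-15 + (-20)·y + (5)·z = 0
Solving gives y = -3, z = -6.
Check: T·(-15, -3, -6) = (-15, -3, -6) = 1·(-15, -3, -6).

-3, -6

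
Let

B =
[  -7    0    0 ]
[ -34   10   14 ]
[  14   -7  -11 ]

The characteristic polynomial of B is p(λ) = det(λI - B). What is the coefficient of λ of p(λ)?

-5

p(λ) = λ^3 + 8λ^2 - 5λ - 84.
The coefficient of λ is -5.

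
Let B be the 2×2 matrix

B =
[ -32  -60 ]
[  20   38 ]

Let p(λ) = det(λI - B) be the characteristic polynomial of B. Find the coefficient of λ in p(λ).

The coefficient of λ of det(λI - B) is −trace(B).
trace(B) = (-32) + (38) = 6, so the coefficient is -6.

-6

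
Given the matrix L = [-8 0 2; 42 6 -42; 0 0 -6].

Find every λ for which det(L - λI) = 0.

Set up det(tI - L) = 0.
Expanding along the first row, p(t) = t^3 + 8t^2 - 36t - 288.
Rational-root test: t = -6 gives p(-6) = 0.
Factor out (t + 6): p(t) = (t + 6)·(t^2 + 2t - 48).
The quadratic factors as (t + 8)·(t - 6).
Eigenvalues: -8, -6, 6.

-8, -6, 6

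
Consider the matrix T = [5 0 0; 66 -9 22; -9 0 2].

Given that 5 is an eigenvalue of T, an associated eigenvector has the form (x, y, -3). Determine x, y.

We need (T - 5I)v = 0.
T - 5I = [[0, 0, 0], [66, -14, 22], [-9, 0, -3]].
Row 1: (0)·x + (0)·y + (0)·-3 = 0
Row 2: (66)·x + (-14)·y + (22)·-3 = 0
Row 3: (-9)·x + (0)·y + (-3)·-3 = 0
Solving gives x = 1, y = 0.
Check: T·(1, 0, -3) = (5, 0, -15) = 5·(1, 0, -3).

1, 0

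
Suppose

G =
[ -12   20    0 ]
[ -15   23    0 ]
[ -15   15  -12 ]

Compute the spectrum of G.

The characteristic polynomial is p(λ) = det(λI - G).
Expanding the 3×3 determinant: p(λ) = λ^3 + λ^2 - 108λ + 288.
Rational-root test: λ = 3 gives p(3) = 0.
Factor out (λ - 3): p(λ) = (λ - 3)·(λ^2 + 4λ - 96).
The quadratic factors as (λ + 12)·(λ - 8).
Eigenvalues: -12, 3, 8.

-12, 3, 8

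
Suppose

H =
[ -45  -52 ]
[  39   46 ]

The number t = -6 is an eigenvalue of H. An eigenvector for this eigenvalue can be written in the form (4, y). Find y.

-3

We need (H + 6I)v = 0.
H + 6I = [[-39, -52], [39, 52]].
Row 1: (-39)·4 + (-52)·y = 0
Row 2: (39)·4 + (52)·y = 0
Solving gives y = -3.
Check: H·(4, -3) = (-24, 18) = -6·(4, -3).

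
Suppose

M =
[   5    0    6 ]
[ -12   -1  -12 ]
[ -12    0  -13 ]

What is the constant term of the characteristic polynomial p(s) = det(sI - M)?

p(0) = det(0·I − M) = det(−M) = (−1)^3·det(M).
det(M) = -7, so p(0) = 7.

7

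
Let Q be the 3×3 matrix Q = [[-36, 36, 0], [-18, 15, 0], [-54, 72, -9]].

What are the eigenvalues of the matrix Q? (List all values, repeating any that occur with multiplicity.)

-12, -9, -9

The characteristic polynomial is p(s) = det(sI - Q).
Cofactor expansion gives p(s) = s^3 + 30s^2 + 297s + 972.
Try s = -12: p(-12) = 0, so -12 is a root.
Factor out (s + 12): p(s) = (s + 12)·(s^2 + 18s + 81).
The quadratic factor is (s + 9)^2.
Eigenvalues: -12, -9, -9.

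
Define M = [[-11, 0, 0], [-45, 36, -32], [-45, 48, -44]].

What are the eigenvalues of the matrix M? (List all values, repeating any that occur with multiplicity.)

-12, -11, 4

The characteristic polynomial is p(μ) = det(μI - M).
Expanding the 3×3 determinant: p(μ) = μ^3 + 19μ^2 + 40μ - 528.
Since p(-11) = 0, μ = -11 is a root.
Dividing by (μ + 11) leaves μ^2 + 8μ - 48.
The quadratic factors as (μ + 12)·(μ - 4).
Eigenvalues: -12, -11, 4.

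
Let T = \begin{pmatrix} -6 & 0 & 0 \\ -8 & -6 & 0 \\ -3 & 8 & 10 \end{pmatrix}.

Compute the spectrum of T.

T is lower triangular, so its eigenvalues are the diagonal entries.
Diagonal: -6, -6, 10.

-6, -6, 10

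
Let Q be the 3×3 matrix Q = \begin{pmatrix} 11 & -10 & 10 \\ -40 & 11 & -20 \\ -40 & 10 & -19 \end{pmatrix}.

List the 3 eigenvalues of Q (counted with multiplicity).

Compute the characteristic polynomial p(t) = det(tI - Q).
Expanding the 3×3 determinant: p(t) = t^3 - 3t^2 - 97t + 99.
Since p(11) = 0, t = 11 is a root.
Factor out (t - 11): p(t) = (t - 11)·(t^2 + 8t - 9).
The quadratic factors as (t + 9)·(t - 1).
Eigenvalues: -9, 1, 11.

-9, 1, 11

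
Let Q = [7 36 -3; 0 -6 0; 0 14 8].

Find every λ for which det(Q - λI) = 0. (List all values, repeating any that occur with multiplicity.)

-6, 7, 8

The characteristic polynomial is p(t) = det(tI - Q).
Expanding along the first row, p(t) = t^3 - 9t^2 - 34t + 336.
Rational-root test: t = -6 gives p(-6) = 0.
Factor out (t + 6): p(t) = (t + 6)·(t^2 - 15t + 56).
The quadratic factors as (t - 7)·(t - 8).
Eigenvalues: -6, 7, 8.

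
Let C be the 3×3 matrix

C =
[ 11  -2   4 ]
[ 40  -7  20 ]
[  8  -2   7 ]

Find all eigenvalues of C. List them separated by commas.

3, 3, 5

Set up det(λI - C) = 0.
Cofactor expansion gives p(λ) = λ^3 - 11λ^2 + 39λ - 45.
Try λ = 3: p(3) = 0, so 3 is a root.
Factor out (λ - 3): p(λ) = (λ - 3)·(λ^2 - 8λ + 15).
The quadratic factors as (λ - 3)·(λ - 5).
Eigenvalues: 3, 3, 5.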